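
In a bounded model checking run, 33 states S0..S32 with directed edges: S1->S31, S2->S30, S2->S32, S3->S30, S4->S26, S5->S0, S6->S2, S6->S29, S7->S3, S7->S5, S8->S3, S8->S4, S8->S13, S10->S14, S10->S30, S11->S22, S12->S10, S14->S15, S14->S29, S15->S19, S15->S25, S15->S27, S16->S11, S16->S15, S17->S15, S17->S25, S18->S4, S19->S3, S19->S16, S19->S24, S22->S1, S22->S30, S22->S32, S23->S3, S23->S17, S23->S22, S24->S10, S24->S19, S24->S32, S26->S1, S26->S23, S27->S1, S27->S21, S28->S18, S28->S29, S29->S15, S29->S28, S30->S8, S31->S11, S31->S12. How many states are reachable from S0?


BFS from S0:
  layer 0: {S0}
Reachable set: {S0}
Count = 1

1


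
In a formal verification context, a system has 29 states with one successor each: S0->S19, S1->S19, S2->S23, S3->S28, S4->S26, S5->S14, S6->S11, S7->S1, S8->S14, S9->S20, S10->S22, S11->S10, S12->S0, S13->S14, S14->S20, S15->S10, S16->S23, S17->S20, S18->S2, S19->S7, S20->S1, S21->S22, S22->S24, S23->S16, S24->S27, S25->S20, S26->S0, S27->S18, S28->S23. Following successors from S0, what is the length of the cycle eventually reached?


Trace from S0 until a state repeats:
  S0 -> S19 -> S7 -> S1 -> S19
S19 first seen at step 1, revisited at step 4.
Cycle length = 4 - 1 = 3

3


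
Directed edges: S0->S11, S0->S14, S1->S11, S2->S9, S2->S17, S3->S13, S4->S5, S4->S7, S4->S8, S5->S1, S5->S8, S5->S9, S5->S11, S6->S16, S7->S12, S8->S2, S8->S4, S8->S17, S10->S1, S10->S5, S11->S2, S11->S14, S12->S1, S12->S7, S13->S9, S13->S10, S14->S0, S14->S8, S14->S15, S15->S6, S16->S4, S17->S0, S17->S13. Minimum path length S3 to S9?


BFS layer-by-layer from S3:
  dist 0: {S3}
  dist 1: {S13}
  dist 2: {S9, S10}
  -> S9 reached at distance 2
Shortest path length = 2

2


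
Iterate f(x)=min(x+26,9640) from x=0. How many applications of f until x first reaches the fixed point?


Step 1: x=0, cap=9640, increment=26
Step 2: x grows by 26 each step until capped at 9640; fixed point is x=9640
Step 3: iterations = ceil(9640/26) = 371

371


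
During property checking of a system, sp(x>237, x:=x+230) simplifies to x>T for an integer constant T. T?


Formula: sp(P, x:=E) = exists old_x. (x = E[old_x/x]) AND P[old_x/x] (old_x is the value of x before the assignment; eliminate old_x by solving x = E[old_x/x] for old_x)
Step 1: Precondition P: x>237, i.e. old_x > 237
Step 2: Assignment gives x = old_x + 230, so old_x = x - 230
Step 3: Substitute into P: x - 230 > 237
Step 4: Simplify: x > 237+230 = 467

467


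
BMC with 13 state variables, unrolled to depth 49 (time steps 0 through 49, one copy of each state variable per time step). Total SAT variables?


BMC unrolls to depth k, creating one copy of each state var for steps 0..k.
Step count = 49 + 1 = 50 (steps 0 through 49)
Vars per step = 13
Total = 13 * 50 = 650

650


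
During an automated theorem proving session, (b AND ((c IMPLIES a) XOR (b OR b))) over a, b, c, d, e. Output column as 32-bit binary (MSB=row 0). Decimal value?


Formula: (b AND ((c IMPLIES a) XOR (b OR b))) over a, b, c, d, e (32 rows)
Evaluate each row (bits = a,b,c,d,e, MSB first):
  row 0 [00000]: (0 AND ((0 IMPLIES 0) XOR (0 OR 0))) -> 0
  row 1 [00001]: (0 AND ((0 IMPLIES 0) XOR (0 OR 0))) -> 0
  row 2 [00010]: (0 AND ((0 IMPLIES 0) XOR (0 OR 0))) -> 0
  row 3 [00011]: (0 AND ((0 IMPLIES 0) XOR (0 OR 0))) -> 0
  row 4 [00100]: (0 AND ((1 IMPLIES 0) XOR (0 OR 0))) -> 0
  row 5 [00101]: (0 AND ((1 IMPLIES 0) XOR (0 OR 0))) -> 0
  row 6 [00110]: (0 AND ((1 IMPLIES 0) XOR (0 OR 0))) -> 0
  row 7 [00111]: (0 AND ((1 IMPLIES 0) XOR (0 OR 0))) -> 0
  row 8 [01000]: (1 AND ((0 IMPLIES 0) XOR (1 OR 1))) -> 0
  row 9 [01001]: (1 AND ((0 IMPLIES 0) XOR (1 OR 1))) -> 0
  row 10 [01010]: (1 AND ((0 IMPLIES 0) XOR (1 OR 1))) -> 0
  row 11 [01011]: (1 AND ((0 IMPLIES 0) XOR (1 OR 1))) -> 0
  row 12 [01100]: (1 AND ((1 IMPLIES 0) XOR (1 OR 1))) -> 1
  row 13 [01101]: (1 AND ((1 IMPLIES 0) XOR (1 OR 1))) -> 1
  row 14 [01110]: (1 AND ((1 IMPLIES 0) XOR (1 OR 1))) -> 1
  row 15 [01111]: (1 AND ((1 IMPLIES 0) XOR (1 OR 1))) -> 1
  row 16 [10000]: (0 AND ((0 IMPLIES 1) XOR (0 OR 0))) -> 0
  row 17 [10001]: (0 AND ((0 IMPLIES 1) XOR (0 OR 0))) -> 0
  row 18 [10010]: (0 AND ((0 IMPLIES 1) XOR (0 OR 0))) -> 0
  row 19 [10011]: (0 AND ((0 IMPLIES 1) XOR (0 OR 0))) -> 0
  row 20 [10100]: (0 AND ((1 IMPLIES 1) XOR (0 OR 0))) -> 0
  row 21 [10101]: (0 AND ((1 IMPLIES 1) XOR (0 OR 0))) -> 0
  row 22 [10110]: (0 AND ((1 IMPLIES 1) XOR (0 OR 0))) -> 0
  row 23 [10111]: (0 AND ((1 IMPLIES 1) XOR (0 OR 0))) -> 0
  row 24 [11000]: (1 AND ((0 IMPLIES 1) XOR (1 OR 1))) -> 0
  row 25 [11001]: (1 AND ((0 IMPLIES 1) XOR (1 OR 1))) -> 0
  row 26 [11010]: (1 AND ((0 IMPLIES 1) XOR (1 OR 1))) -> 0
  row 27 [11011]: (1 AND ((0 IMPLIES 1) XOR (1 OR 1))) -> 0
  row 28 [11100]: (1 AND ((1 IMPLIES 1) XOR (1 OR 1))) -> 0
  row 29 [11101]: (1 AND ((1 IMPLIES 1) XOR (1 OR 1))) -> 0
  row 30 [11110]: (1 AND ((1 IMPLIES 1) XOR (1 OR 1))) -> 0
  row 31 [11111]: (1 AND ((1 IMPLIES 1) XOR (1 OR 1))) -> 0
Full result column, 4 rows per line (a,b,c fixed per line; d,e runs 00..11 left to right):
  rows 0-3 [a,b,c=000]: 0000  = hex 0
  rows 4-7 [a,b,c=001]: 0000  = hex 0
  rows 8-11 [a,b,c=010]: 0000  = hex 0
  rows 12-15 [a,b,c=011]: 1111  = hex F
  rows 16-19 [a,b,c=100]: 0000  = hex 0
  rows 20-23 [a,b,c=101]: 0000  = hex 0
  rows 24-27 [a,b,c=110]: 0000  = hex 0
  rows 28-31 [a,b,c=111]: 0000  = hex 0
Output column (row 0 .. row 31) = 00000000000011110000000000000000
Output column grouped in 4s = 0000 0000 0000 1111 0000 0000 0000 0000 = 0x000F0000
Convert to decimal digit by digit (value = value*16 + digit):
  0 -> 0
  0*16 + 0 = 0
  0*16 + 0 = 0
  0*16 + 15 (F) = 15
  15*16 + 0 = 240
  240*16 + 0 = 3840
  3840*16 + 0 = 61440
  61440*16 + 0 = 983040
Decimal = 983040

983040


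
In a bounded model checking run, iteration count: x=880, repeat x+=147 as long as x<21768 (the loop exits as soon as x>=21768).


Step 1: x goes from 880 toward 21768 by 147; the body runs while x<21768, so iterations = ceil((bound-start)/step)
Step 2: Distance=20888
Step 3: ceil(20888/147)=143

143


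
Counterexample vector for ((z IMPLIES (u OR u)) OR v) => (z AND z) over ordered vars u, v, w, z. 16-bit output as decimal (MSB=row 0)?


F1 = ((z IMPLIES (u OR u)) OR v)
F2 = (z AND z)
Counterexample to F1=>F2 is where F1=1 and F2=0.
Evaluate each row (bits = u,v,w,z, MSB first):
  row 0 [0000]: F1=1 F2=0 -> F1&~F2 -> 1
  row 1 [0001]: F1=0 F2=1 -> F1&~F2 -> 0
  row 2 [0010]: F1=1 F2=0 -> F1&~F2 -> 1
  row 3 [0011]: F1=0 F2=1 -> F1&~F2 -> 0
  row 4 [0100]: F1=1 F2=0 -> F1&~F2 -> 1
  row 5 [0101]: F1=1 F2=1 -> F1&~F2 -> 0
  row 6 [0110]: F1=1 F2=0 -> F1&~F2 -> 1
  row 7 [0111]: F1=1 F2=1 -> F1&~F2 -> 0
  row 8 [1000]: F1=1 F2=0 -> F1&~F2 -> 1
  row 9 [1001]: F1=1 F2=1 -> F1&~F2 -> 0
  row 10 [1010]: F1=1 F2=0 -> F1&~F2 -> 1
  row 11 [1011]: F1=1 F2=1 -> F1&~F2 -> 0
  row 12 [1100]: F1=1 F2=0 -> F1&~F2 -> 1
  row 13 [1101]: F1=1 F2=1 -> F1&~F2 -> 0
  row 14 [1110]: F1=1 F2=0 -> F1&~F2 -> 1
  row 15 [1111]: F1=1 F2=1 -> F1&~F2 -> 0
Full result column, 4 rows per line (u,v fixed per line; w,z runs 00..11 left to right):
  rows 0-3 [u,v=00]: 1010  = hex A
  rows 4-7 [u,v=01]: 1010  = hex A
  rows 8-11 [u,v=10]: 1010  = hex A
  rows 12-15 [u,v=11]: 1010  = hex A
Counterexample vector (row 0 .. row 15) = 1010101010101010
Output column grouped in 4s = 1010 1010 1010 1010 = 0xAAAA
Convert to decimal digit by digit (value = value*16 + digit):
  A -> 10
  10*16 + 10 (A) = 170
  170*16 + 10 (A) = 2730
  2730*16 + 10 (A) = 43690
Decimal = 43690

43690


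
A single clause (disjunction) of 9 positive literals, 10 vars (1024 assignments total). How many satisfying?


Step 1: Total=2^10=1024
Step 2: Unsat when all 9 false: 2^1=2
Step 3: Sat=1024-2=1022

1022


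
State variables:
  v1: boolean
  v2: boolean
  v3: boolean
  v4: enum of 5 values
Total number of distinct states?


State space = product of domain sizes of all variables.
Domain sizes:
  v1 (boolean): 2
  v2 (boolean): 2
  v3 (boolean): 2
  v4 (enum of 5 values): 5
Product = 2 * 2 * 2 * 5 = 40

40


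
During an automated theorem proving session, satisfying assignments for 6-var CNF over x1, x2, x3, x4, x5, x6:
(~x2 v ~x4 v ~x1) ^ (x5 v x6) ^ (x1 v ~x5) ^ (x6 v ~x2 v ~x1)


CNF with 4 clauses over 6 vars (64 assignments).
An assignment satisfies CNF iff every clause has >=1 true literal.
Check each row (bits = x1,x2,x3,x4,x5,x6; clause T/F shown):
  row 0 [000000]: clauses=TFTT -> 0
  row 1 [000001]: clauses=TTTT -> 1
  row 2 [000010]: clauses=TTFT -> 0
  row 3 [000011]: clauses=TTFT -> 0
  row 4 [000100]: clauses=TFTT -> 0
  (every remaining row is evaluated the same way; all 64 results are listed next)
Full result column, 8 rows per line (x1,x2,x3 fixed per line; x4,x5,x6 runs 000..111 left to right):
  rows 0-7 [x1,x2,x3=000]: 01000100  (ones: 2)
  rows 8-15 [x1,x2,x3=001]: 01000100  (ones: 2)
  rows 16-23 [x1,x2,x3=010]: 01000100  (ones: 2)
  rows 24-31 [x1,x2,x3=011]: 01000100  (ones: 2)
  rows 32-39 [x1,x2,x3=100]: 01110111  (ones: 6)
  rows 40-47 [x1,x2,x3=101]: 01110111  (ones: 6)
  rows 48-55 [x1,x2,x3=110]: 01010000  (ones: 2)
  rows 56-63 [x1,x2,x3=111]: 01010000  (ones: 2)
Satisfying assignments = 2+2+2+2+6+6+2+2 = 24

24


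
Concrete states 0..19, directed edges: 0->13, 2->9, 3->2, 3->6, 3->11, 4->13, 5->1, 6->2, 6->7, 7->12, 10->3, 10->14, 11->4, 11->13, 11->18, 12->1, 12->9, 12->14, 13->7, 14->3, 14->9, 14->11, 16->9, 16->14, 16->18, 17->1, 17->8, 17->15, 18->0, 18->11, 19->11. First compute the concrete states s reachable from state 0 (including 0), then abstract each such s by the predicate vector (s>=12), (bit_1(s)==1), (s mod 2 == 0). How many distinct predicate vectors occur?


BFS from 0:
Concrete reachable: {0, 1, 2, 3, 4, 6, 7, 9, 11, 12, 13, 14, 18}
Abstract via predicates (s>=12), (bit_1(s)==1), (s mod 2 == 0):
  (0,0,0) <- {1, 9}
  (0,0,1) <- {0, 4}
  (0,1,0) <- {3, 7, 11}
  (0,1,1) <- {2, 6}
  (1,0,0) <- {13}
  (1,0,1) <- {12}
  (1,1,1) <- {14, 18}
Distinct abstract states = 7

7


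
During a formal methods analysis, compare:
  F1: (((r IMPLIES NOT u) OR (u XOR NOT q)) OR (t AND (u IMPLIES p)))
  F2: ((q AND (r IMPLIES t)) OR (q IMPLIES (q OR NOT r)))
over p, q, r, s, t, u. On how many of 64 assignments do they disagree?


F1 = (((r IMPLIES NOT u) OR (u XOR NOT q)) OR (t AND (u IMPLIES p)))
F2 = ((q AND (r IMPLIES t)) OR (q IMPLIES (q OR NOT r)))
Evaluate both on each of 64 rows (bits = p,q,r,s,t,u):
  row 0 [000000]: F1=1 F2=1 -> 0
  row 1 [000001]: F1=1 F2=1 -> 0
  row 2 [000010]: F1=1 F2=1 -> 0
  row 3 [000011]: F1=1 F2=1 -> 0
  row 4 [000100]: F1=1 F2=1 -> 0
  (every remaining row is evaluated the same way; all 64 results are listed next)
Full result column, 8 rows per line (p,q,r fixed per line; s,t,u runs 000..111 left to right):
  rows 0-7 [p,q,r=000]: 00000000  (ones: 0)
  rows 8-15 [p,q,r=001]: 01010101  (ones: 4)
  rows 16-23 [p,q,r=010]: 00000000  (ones: 0)
  rows 24-31 [p,q,r=011]: 00000000  (ones: 0)
  rows 32-39 [p,q,r=100]: 00000000  (ones: 0)
  rows 40-47 [p,q,r=101]: 01000100  (ones: 2)
  rows 48-55 [p,q,r=110]: 00000000  (ones: 0)
  rows 56-63 [p,q,r=111]: 00000000  (ones: 0)
Disagreements = 0+4+0+0+0+2+0+0 = 6

6


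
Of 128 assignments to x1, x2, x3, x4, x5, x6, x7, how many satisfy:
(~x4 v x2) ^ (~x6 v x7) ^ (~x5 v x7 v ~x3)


CNF with 3 clauses over 7 vars (128 assignments).
An assignment satisfies CNF iff every clause has >=1 true literal.
Check each row (bits = x1,x2,x3,x4,x5,x6,x7; clause T/F shown):
  row 0 [0000000]: clauses=TTT -> 1
  row 1 [0000001]: clauses=TTT -> 1
  row 2 [0000010]: clauses=TFT -> 0
  row 3 [0000011]: clauses=TTT -> 1
  row 4 [0000100]: clauses=TTT -> 1
  (every remaining row is evaluated the same way; all 128 results are listed next)
Full result column, 8 rows per line (x1,x2,x3,x4 fixed per line; x5,x6,x7 runs 000..111 left to right):
  rows 0-7 [x1,x2,x3,x4=0000]: 11011101  (ones: 6)
  rows 8-15 [x1,x2,x3,x4=0001]: 00000000  (ones: 0)
  rows 16-23 [x1,x2,x3,x4=0010]: 11010101  (ones: 5)
  rows 24-31 [x1,x2,x3,x4=0011]: 00000000  (ones: 0)
  rows 32-39 [x1,x2,x3,x4=0100]: 11011101  (ones: 6)
  rows 40-47 [x1,x2,x3,x4=0101]: 11011101  (ones: 6)
  rows 48-55 [x1,x2,x3,x4=0110]: 11010101  (ones: 5)
  rows 56-63 [x1,x2,x3,x4=0111]: 11010101  (ones: 5)
  rows 64-71 [x1,x2,x3,x4=1000]: 11011101  (ones: 6)
  rows 72-79 [x1,x2,x3,x4=1001]: 00000000  (ones: 0)
  rows 80-87 [x1,x2,x3,x4=1010]: 11010101  (ones: 5)
  rows 88-95 [x1,x2,x3,x4=1011]: 00000000  (ones: 0)
  rows 96-103 [x1,x2,x3,x4=1100]: 11011101  (ones: 6)
  rows 104-111 [x1,x2,x3,x4=1101]: 11011101  (ones: 6)
  rows 112-119 [x1,x2,x3,x4=1110]: 11010101  (ones: 5)
  rows 120-127 [x1,x2,x3,x4=1111]: 11010101  (ones: 5)
Satisfying assignments = 6+0+5+0+6+6+5+5+6+0+5+0+6+6+5+5 = 66

66


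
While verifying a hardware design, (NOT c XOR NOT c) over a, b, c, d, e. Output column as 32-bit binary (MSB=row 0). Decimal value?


Formula: (NOT c XOR NOT c) over a, b, c, d, e (32 rows)
Evaluate each row (bits = a,b,c,d,e, MSB first):
  row 0 [00000]: (NOT 0 XOR NOT 0) -> 0
  row 1 [00001]: (NOT 0 XOR NOT 0) -> 0
  row 2 [00010]: (NOT 0 XOR NOT 0) -> 0
  row 3 [00011]: (NOT 0 XOR NOT 0) -> 0
  row 4 [00100]: (NOT 1 XOR NOT 1) -> 0
  row 5 [00101]: (NOT 1 XOR NOT 1) -> 0
  row 6 [00110]: (NOT 1 XOR NOT 1) -> 0
  row 7 [00111]: (NOT 1 XOR NOT 1) -> 0
  row 8 [01000]: (NOT 0 XOR NOT 0) -> 0
  row 9 [01001]: (NOT 0 XOR NOT 0) -> 0
  row 10 [01010]: (NOT 0 XOR NOT 0) -> 0
  row 11 [01011]: (NOT 0 XOR NOT 0) -> 0
  row 12 [01100]: (NOT 1 XOR NOT 1) -> 0
  row 13 [01101]: (NOT 1 XOR NOT 1) -> 0
  row 14 [01110]: (NOT 1 XOR NOT 1) -> 0
  row 15 [01111]: (NOT 1 XOR NOT 1) -> 0
  row 16 [10000]: (NOT 0 XOR NOT 0) -> 0
  row 17 [10001]: (NOT 0 XOR NOT 0) -> 0
  row 18 [10010]: (NOT 0 XOR NOT 0) -> 0
  row 19 [10011]: (NOT 0 XOR NOT 0) -> 0
  row 20 [10100]: (NOT 1 XOR NOT 1) -> 0
  row 21 [10101]: (NOT 1 XOR NOT 1) -> 0
  row 22 [10110]: (NOT 1 XOR NOT 1) -> 0
  row 23 [10111]: (NOT 1 XOR NOT 1) -> 0
  row 24 [11000]: (NOT 0 XOR NOT 0) -> 0
  row 25 [11001]: (NOT 0 XOR NOT 0) -> 0
  row 26 [11010]: (NOT 0 XOR NOT 0) -> 0
  row 27 [11011]: (NOT 0 XOR NOT 0) -> 0
  row 28 [11100]: (NOT 1 XOR NOT 1) -> 0
  row 29 [11101]: (NOT 1 XOR NOT 1) -> 0
  row 30 [11110]: (NOT 1 XOR NOT 1) -> 0
  row 31 [11111]: (NOT 1 XOR NOT 1) -> 0
Full result column, 4 rows per line (a,b,c fixed per line; d,e runs 00..11 left to right):
  rows 0-3 [a,b,c=000]: 0000  = hex 0
  rows 4-7 [a,b,c=001]: 0000  = hex 0
  rows 8-11 [a,b,c=010]: 0000  = hex 0
  rows 12-15 [a,b,c=011]: 0000  = hex 0
  rows 16-19 [a,b,c=100]: 0000  = hex 0
  rows 20-23 [a,b,c=101]: 0000  = hex 0
  rows 24-27 [a,b,c=110]: 0000  = hex 0
  rows 28-31 [a,b,c=111]: 0000  = hex 0
Output column (row 0 .. row 31) = 00000000000000000000000000000000
Output column grouped in 4s = 0000 0000 0000 0000 0000 0000 0000 0000 = 0x00000000
Convert to decimal digit by digit (value = value*16 + digit):
  0 -> 0
  0*16 + 0 = 0
  0*16 + 0 = 0
  0*16 + 0 = 0
  0*16 + 0 = 0
  0*16 + 0 = 0
  0*16 + 0 = 0
  0*16 + 0 = 0
Decimal = 0

0


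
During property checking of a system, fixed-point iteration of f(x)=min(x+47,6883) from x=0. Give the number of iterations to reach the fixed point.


Step 1: x=0, cap=6883, increment=47
Step 2: x grows by 47 each step until capped at 6883; fixed point is x=6883
Step 3: iterations = ceil(6883/47) = 147

147


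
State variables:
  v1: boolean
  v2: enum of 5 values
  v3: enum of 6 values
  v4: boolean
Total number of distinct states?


State space = product of domain sizes of all variables.
Domain sizes:
  v1 (boolean): 2
  v2 (enum of 5 values): 5
  v3 (enum of 6 values): 6
  v4 (boolean): 2
Product = 2 * 5 * 6 * 2 = 120

120


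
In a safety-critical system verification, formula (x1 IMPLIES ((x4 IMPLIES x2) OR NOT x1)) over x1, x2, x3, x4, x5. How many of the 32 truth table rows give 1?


Formula: (x1 IMPLIES ((x4 IMPLIES x2) OR NOT x1)) over 5 vars (32 rows)
Evaluate each row (x1, x2, x3, x4, x5 as bits, MSB first):
  row 0 [00000]: (0 IMPLIES ((0 IMPLIES 0) OR NOT 0)) -> 1
  row 1 [00001]: (0 IMPLIES ((0 IMPLIES 0) OR NOT 0)) -> 1
  row 2 [00010]: (0 IMPLIES ((1 IMPLIES 0) OR NOT 0)) -> 1
  row 3 [00011]: (0 IMPLIES ((1 IMPLIES 0) OR NOT 0)) -> 1
  row 4 [00100]: (0 IMPLIES ((0 IMPLIES 0) OR NOT 0)) -> 1
  row 5 [00101]: (0 IMPLIES ((0 IMPLIES 0) OR NOT 0)) -> 1
  row 6 [00110]: (0 IMPLIES ((1 IMPLIES 0) OR NOT 0)) -> 1
  row 7 [00111]: (0 IMPLIES ((1 IMPLIES 0) OR NOT 0)) -> 1
  row 8 [01000]: (0 IMPLIES ((0 IMPLIES 1) OR NOT 0)) -> 1
  row 9 [01001]: (0 IMPLIES ((0 IMPLIES 1) OR NOT 0)) -> 1
  row 10 [01010]: (0 IMPLIES ((1 IMPLIES 1) OR NOT 0)) -> 1
  row 11 [01011]: (0 IMPLIES ((1 IMPLIES 1) OR NOT 0)) -> 1
  row 12 [01100]: (0 IMPLIES ((0 IMPLIES 1) OR NOT 0)) -> 1
  row 13 [01101]: (0 IMPLIES ((0 IMPLIES 1) OR NOT 0)) -> 1
  row 14 [01110]: (0 IMPLIES ((1 IMPLIES 1) OR NOT 0)) -> 1
  row 15 [01111]: (0 IMPLIES ((1 IMPLIES 1) OR NOT 0)) -> 1
  row 16 [10000]: (1 IMPLIES ((0 IMPLIES 0) OR NOT 1)) -> 1
  row 17 [10001]: (1 IMPLIES ((0 IMPLIES 0) OR NOT 1)) -> 1
  row 18 [10010]: (1 IMPLIES ((1 IMPLIES 0) OR NOT 1)) -> 0
  row 19 [10011]: (1 IMPLIES ((1 IMPLIES 0) OR NOT 1)) -> 0
  row 20 [10100]: (1 IMPLIES ((0 IMPLIES 0) OR NOT 1)) -> 1
  row 21 [10101]: (1 IMPLIES ((0 IMPLIES 0) OR NOT 1)) -> 1
  row 22 [10110]: (1 IMPLIES ((1 IMPLIES 0) OR NOT 1)) -> 0
  row 23 [10111]: (1 IMPLIES ((1 IMPLIES 0) OR NOT 1)) -> 0
  row 24 [11000]: (1 IMPLIES ((0 IMPLIES 1) OR NOT 1)) -> 1
  row 25 [11001]: (1 IMPLIES ((0 IMPLIES 1) OR NOT 1)) -> 1
  row 26 [11010]: (1 IMPLIES ((1 IMPLIES 1) OR NOT 1)) -> 1
  row 27 [11011]: (1 IMPLIES ((1 IMPLIES 1) OR NOT 1)) -> 1
  row 28 [11100]: (1 IMPLIES ((0 IMPLIES 1) OR NOT 1)) -> 1
  row 29 [11101]: (1 IMPLIES ((0 IMPLIES 1) OR NOT 1)) -> 1
  row 30 [11110]: (1 IMPLIES ((1 IMPLIES 1) OR NOT 1)) -> 1
  row 31 [11111]: (1 IMPLIES ((1 IMPLIES 1) OR NOT 1)) -> 1
Full result column, 8 rows per line (x1,x2 fixed per line; x3,x4,x5 runs 000..111 left to right):
  rows 0-7 [x1,x2=00]: 11111111  (ones: 8)
  rows 8-15 [x1,x2=01]: 11111111  (ones: 8)
  rows 16-23 [x1,x2=10]: 11001100  (ones: 4)
  rows 24-31 [x1,x2=11]: 11111111  (ones: 8)
Count of 1-rows = 8+8+4+8 = 28

28


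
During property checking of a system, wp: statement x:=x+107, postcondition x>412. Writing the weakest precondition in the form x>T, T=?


Formula: wp(x:=E, P) = P[E/x] (substitute E for x in postcondition)
Step 1: Postcondition: x>412
Step 2: Substitute x+107 for x: x+107>412
Step 3: Solve for x: x > 412-107 = 305

305


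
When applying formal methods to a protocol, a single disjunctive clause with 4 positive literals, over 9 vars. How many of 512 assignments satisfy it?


Step 1: Total=2^9=512
Step 2: Unsat when all 4 false: 2^5=32
Step 3: Sat=512-32=480

480


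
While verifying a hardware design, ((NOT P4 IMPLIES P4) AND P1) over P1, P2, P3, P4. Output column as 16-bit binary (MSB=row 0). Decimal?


Formula: ((NOT P4 IMPLIES P4) AND P1) over P1, P2, P3, P4 (16 rows)
Evaluate each row (bits = P1,P2,P3,P4, MSB first):
  row 0 [0000]: ((NOT 0 IMPLIES 0) AND 0) -> 0
  row 1 [0001]: ((NOT 1 IMPLIES 1) AND 0) -> 0
  row 2 [0010]: ((NOT 0 IMPLIES 0) AND 0) -> 0
  row 3 [0011]: ((NOT 1 IMPLIES 1) AND 0) -> 0
  row 4 [0100]: ((NOT 0 IMPLIES 0) AND 0) -> 0
  row 5 [0101]: ((NOT 1 IMPLIES 1) AND 0) -> 0
  row 6 [0110]: ((NOT 0 IMPLIES 0) AND 0) -> 0
  row 7 [0111]: ((NOT 1 IMPLIES 1) AND 0) -> 0
  row 8 [1000]: ((NOT 0 IMPLIES 0) AND 1) -> 0
  row 9 [1001]: ((NOT 1 IMPLIES 1) AND 1) -> 1
  row 10 [1010]: ((NOT 0 IMPLIES 0) AND 1) -> 0
  row 11 [1011]: ((NOT 1 IMPLIES 1) AND 1) -> 1
  row 12 [1100]: ((NOT 0 IMPLIES 0) AND 1) -> 0
  row 13 [1101]: ((NOT 1 IMPLIES 1) AND 1) -> 1
  row 14 [1110]: ((NOT 0 IMPLIES 0) AND 1) -> 0
  row 15 [1111]: ((NOT 1 IMPLIES 1) AND 1) -> 1
Full result column, 4 rows per line (P1,P2 fixed per line; P3,P4 runs 00..11 left to right):
  rows 0-3 [P1,P2=00]: 0000  = hex 0
  rows 4-7 [P1,P2=01]: 0000  = hex 0
  rows 8-11 [P1,P2=10]: 0101  = hex 5
  rows 12-15 [P1,P2=11]: 0101  = hex 5
Output column (row 0 .. row 15) = 0000000001010101
Output column grouped in 4s = 0000 0000 0101 0101 = 0x0055
Convert to decimal digit by digit (value = value*16 + digit):
  0 -> 0
  0*16 + 0 = 0
  0*16 + 5 = 5
  5*16 + 5 = 85
Decimal = 85

85


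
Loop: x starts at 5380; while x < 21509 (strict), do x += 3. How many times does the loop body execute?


Step 1: x goes from 5380 toward 21509 by 3; the body runs while x<21509, so iterations = ceil((bound-start)/step)
Step 2: Distance=16129
Step 3: ceil(16129/3)=5377

5377


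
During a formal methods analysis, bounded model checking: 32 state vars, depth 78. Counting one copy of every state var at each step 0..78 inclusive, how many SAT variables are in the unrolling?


BMC unrolls to depth k, creating one copy of each state var for steps 0..k.
Step count = 78 + 1 = 79 (steps 0 through 78)
Vars per step = 32
Total = 32 * 79 = 2528

2528


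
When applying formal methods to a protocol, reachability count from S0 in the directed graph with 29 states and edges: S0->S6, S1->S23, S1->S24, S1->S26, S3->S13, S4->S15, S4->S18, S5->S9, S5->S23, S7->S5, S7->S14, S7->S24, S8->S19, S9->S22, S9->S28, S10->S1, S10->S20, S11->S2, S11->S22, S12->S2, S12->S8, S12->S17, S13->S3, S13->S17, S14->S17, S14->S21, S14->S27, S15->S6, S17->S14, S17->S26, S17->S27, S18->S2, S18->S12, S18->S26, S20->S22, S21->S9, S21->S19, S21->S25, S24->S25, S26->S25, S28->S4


BFS from S0:
  layer 0: {S0}
  layer 1: {S6}
Reachable set: {S0, S6}
Count = 2

2


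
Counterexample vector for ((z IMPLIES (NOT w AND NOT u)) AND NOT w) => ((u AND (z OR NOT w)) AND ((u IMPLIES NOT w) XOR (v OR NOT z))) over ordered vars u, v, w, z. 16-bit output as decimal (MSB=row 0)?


F1 = ((z IMPLIES (NOT w AND NOT u)) AND NOT w)
F2 = ((u AND (z OR NOT w)) AND ((u IMPLIES NOT w) XOR (v OR NOT z)))
Counterexample to F1=>F2 is where F1=1 and F2=0.
Evaluate each row (bits = u,v,w,z, MSB first):
  row 0 [0000]: F1=1 F2=0 -> F1&~F2 -> 1
  row 1 [0001]: F1=1 F2=0 -> F1&~F2 -> 1
  row 2 [0010]: F1=0 F2=0 -> F1&~F2 -> 0
  row 3 [0011]: F1=0 F2=0 -> F1&~F2 -> 0
  row 4 [0100]: F1=1 F2=0 -> F1&~F2 -> 1
  row 5 [0101]: F1=1 F2=0 -> F1&~F2 -> 1
  row 6 [0110]: F1=0 F2=0 -> F1&~F2 -> 0
  row 7 [0111]: F1=0 F2=0 -> F1&~F2 -> 0
  row 8 [1000]: F1=1 F2=0 -> F1&~F2 -> 1
  row 9 [1001]: F1=0 F2=1 -> F1&~F2 -> 0
  row 10 [1010]: F1=0 F2=0 -> F1&~F2 -> 0
  row 11 [1011]: F1=0 F2=0 -> F1&~F2 -> 0
  row 12 [1100]: F1=1 F2=0 -> F1&~F2 -> 1
  row 13 [1101]: F1=0 F2=0 -> F1&~F2 -> 0
  row 14 [1110]: F1=0 F2=0 -> F1&~F2 -> 0
  row 15 [1111]: F1=0 F2=1 -> F1&~F2 -> 0
Full result column, 4 rows per line (u,v fixed per line; w,z runs 00..11 left to right):
  rows 0-3 [u,v=00]: 1100  = hex C
  rows 4-7 [u,v=01]: 1100  = hex C
  rows 8-11 [u,v=10]: 1000  = hex 8
  rows 12-15 [u,v=11]: 1000  = hex 8
Counterexample vector (row 0 .. row 15) = 1100110010001000
Output column grouped in 4s = 1100 1100 1000 1000 = 0xCC88
Convert to decimal digit by digit (value = value*16 + digit):
  C -> 12
  12*16 + 12 (C) = 204
  204*16 + 8 = 3272
  3272*16 + 8 = 52360
Decimal = 52360

52360


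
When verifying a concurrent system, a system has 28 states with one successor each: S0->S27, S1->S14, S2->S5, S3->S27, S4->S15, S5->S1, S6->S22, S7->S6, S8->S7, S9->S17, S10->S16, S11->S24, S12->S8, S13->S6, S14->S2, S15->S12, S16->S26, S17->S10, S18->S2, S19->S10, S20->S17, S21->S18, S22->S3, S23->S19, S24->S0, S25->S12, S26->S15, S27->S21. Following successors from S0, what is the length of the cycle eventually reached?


Trace from S0 until a state repeats:
  S0 -> S27 -> S21 -> S18 -> S2 -> S5 -> S1 -> S14 -> S2
S2 first seen at step 4, revisited at step 8.
Cycle length = 8 - 4 = 4

4


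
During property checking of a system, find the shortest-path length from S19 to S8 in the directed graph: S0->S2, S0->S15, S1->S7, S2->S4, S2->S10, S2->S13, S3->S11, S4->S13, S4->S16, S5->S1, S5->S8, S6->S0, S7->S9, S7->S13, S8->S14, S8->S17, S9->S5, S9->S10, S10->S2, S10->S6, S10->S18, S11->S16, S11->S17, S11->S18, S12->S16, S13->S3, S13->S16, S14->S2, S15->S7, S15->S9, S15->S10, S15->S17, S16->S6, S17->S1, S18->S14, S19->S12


BFS layer-by-layer from S19:
  dist 0: {S19}
  dist 1: {S12}
  dist 2: {S16}
  dist 3: {S6}
  dist 4: {S0}
  dist 5: {S2, S15}
  dist 6: {S4, S7, S9, S10, S13, S17}
  dist 7: {S1, S3, S5, S18}
  dist 8: {S8, S11, S14}
  -> S8 reached at distance 8
Shortest path length = 8

8


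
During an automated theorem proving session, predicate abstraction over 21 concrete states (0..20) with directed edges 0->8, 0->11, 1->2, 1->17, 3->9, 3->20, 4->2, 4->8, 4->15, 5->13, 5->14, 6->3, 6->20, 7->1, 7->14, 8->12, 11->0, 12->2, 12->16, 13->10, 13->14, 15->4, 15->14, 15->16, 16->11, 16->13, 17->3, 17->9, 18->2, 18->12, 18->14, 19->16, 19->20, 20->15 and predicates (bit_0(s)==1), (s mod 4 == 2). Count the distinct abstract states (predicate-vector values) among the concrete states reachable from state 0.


BFS from 0:
Concrete reachable: {0, 2, 8, 10, 11, 12, 13, 14, 16}
Abstract via predicates (bit_0(s)==1), (s mod 4 == 2):
  (0,0) <- {0, 8, 12, 16}
  (0,1) <- {2, 10, 14}
  (1,0) <- {11, 13}
Distinct abstract states = 3

3


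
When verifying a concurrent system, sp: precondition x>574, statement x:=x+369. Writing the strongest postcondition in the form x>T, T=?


Formula: sp(P, x:=E) = exists old_x. (x = E[old_x/x]) AND P[old_x/x] (old_x is the value of x before the assignment; eliminate old_x by solving x = E[old_x/x] for old_x)
Step 1: Precondition P: x>574, i.e. old_x > 574
Step 2: Assignment gives x = old_x + 369, so old_x = x - 369
Step 3: Substitute into P: x - 369 > 574
Step 4: Simplify: x > 574+369 = 943

943


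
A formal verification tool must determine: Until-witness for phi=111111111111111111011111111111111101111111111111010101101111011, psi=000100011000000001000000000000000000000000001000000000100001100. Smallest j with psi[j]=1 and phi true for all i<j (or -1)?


(phi U psi) at 0: need smallest j with psi[j]=1 and phi[i]=1 for all i in [0,j).
Scan from step 0:
  step 0: phi=1, psi=0 -> continue
  step 1: phi=1, psi=0 -> continue
  step 2: phi=1, psi=0 -> continue
  step 3: psi=1 and phi held for [0,3) -> witness found
Witness step = 3

3


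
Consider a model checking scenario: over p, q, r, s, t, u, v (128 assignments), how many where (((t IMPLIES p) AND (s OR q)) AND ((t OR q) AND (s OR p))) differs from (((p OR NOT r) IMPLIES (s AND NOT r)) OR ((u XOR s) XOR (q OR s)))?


F1 = (((t IMPLIES p) AND (s OR q)) AND ((t OR q) AND (s OR p)))
F2 = (((p OR NOT r) IMPLIES (s AND NOT r)) OR ((u XOR s) XOR (q OR s)))
Evaluate both on each of 128 rows (bits = p,q,r,s,t,u,v):
  row 0 [0000000]: F1=0 F2=0 -> 0
  row 1 [0000001]: F1=0 F2=0 -> 0
  row 2 [0000010]: F1=0 F2=1 (differ) -> 1
  row 3 [0000011]: F1=0 F2=1 (differ) -> 1
  row 4 [0000100]: F1=0 F2=0 -> 0
  (every remaining row is evaluated the same way; all 128 results are listed next)
Full result column, 8 rows per line (p,q,r,s fixed per line; t,u,v runs 000..111 left to right):
  rows 0-7 [p,q,r,s=0000]: 00110011  (ones: 4)
  rows 8-15 [p,q,r,s=0001]: 11111111  (ones: 8)
  rows 16-23 [p,q,r,s=0010]: 11111111  (ones: 8)
  rows 24-31 [p,q,r,s=0011]: 11111111  (ones: 8)
  rows 32-39 [p,q,r,s=0100]: 11001100  (ones: 4)
  rows 40-47 [p,q,r,s=0101]: 00001111  (ones: 4)
  rows 48-55 [p,q,r,s=0110]: 11111111  (ones: 8)
  rows 56-63 [p,q,r,s=0111]: 00001111  (ones: 4)
  rows 64-71 [p,q,r,s=1000]: 00110011  (ones: 4)
  rows 72-79 [p,q,r,s=1001]: 11110000  (ones: 4)
  rows 80-87 [p,q,r,s=1010]: 00110011  (ones: 4)
  rows 88-95 [p,q,r,s=1011]: 00111100  (ones: 4)
  rows 96-103 [p,q,r,s=1100]: 00110011  (ones: 4)
  rows 104-111 [p,q,r,s=1101]: 00000000  (ones: 0)
  rows 112-119 [p,q,r,s=1110]: 00110011  (ones: 4)
  rows 120-127 [p,q,r,s=1111]: 11001100  (ones: 4)
Disagreements = 4+8+8+8+4+4+8+4+4+4+4+4+4+0+4+4 = 76

76


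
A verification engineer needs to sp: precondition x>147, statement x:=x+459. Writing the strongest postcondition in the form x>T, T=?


Formula: sp(P, x:=E) = exists old_x. (x = E[old_x/x]) AND P[old_x/x] (old_x is the value of x before the assignment; eliminate old_x by solving x = E[old_x/x] for old_x)
Step 1: Precondition P: x>147, i.e. old_x > 147
Step 2: Assignment gives x = old_x + 459, so old_x = x - 459
Step 3: Substitute into P: x - 459 > 147
Step 4: Simplify: x > 147+459 = 606

606


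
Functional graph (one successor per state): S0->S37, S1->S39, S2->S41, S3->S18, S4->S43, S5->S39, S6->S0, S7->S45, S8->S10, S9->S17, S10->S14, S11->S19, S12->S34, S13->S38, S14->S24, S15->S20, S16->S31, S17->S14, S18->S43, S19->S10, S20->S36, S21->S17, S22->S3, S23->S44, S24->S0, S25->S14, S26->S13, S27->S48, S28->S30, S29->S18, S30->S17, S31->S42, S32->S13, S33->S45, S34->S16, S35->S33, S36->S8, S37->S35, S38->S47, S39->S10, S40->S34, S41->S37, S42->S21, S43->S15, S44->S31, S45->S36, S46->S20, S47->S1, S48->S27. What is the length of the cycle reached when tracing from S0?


Trace from S0 until a state repeats:
  S0 -> S37 -> S35 -> S33 -> S45 -> S36 -> S8 -> S10 -> S14 -> S24 -> S0
S0 first seen at step 0, revisited at step 10.
Cycle length = 10 - 0 = 10

10


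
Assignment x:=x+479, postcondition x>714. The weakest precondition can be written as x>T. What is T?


Formula: wp(x:=E, P) = P[E/x] (substitute E for x in postcondition)
Step 1: Postcondition: x>714
Step 2: Substitute x+479 for x: x+479>714
Step 3: Solve for x: x > 714-479 = 235

235


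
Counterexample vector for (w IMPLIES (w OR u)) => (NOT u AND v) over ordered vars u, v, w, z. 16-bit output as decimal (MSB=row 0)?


F1 = (w IMPLIES (w OR u))
F2 = (NOT u AND v)
Counterexample to F1=>F2 is where F1=1 and F2=0.
Evaluate each row (bits = u,v,w,z, MSB first):
  row 0 [0000]: F1=1 F2=0 -> F1&~F2 -> 1
  row 1 [0001]: F1=1 F2=0 -> F1&~F2 -> 1
  row 2 [0010]: F1=1 F2=0 -> F1&~F2 -> 1
  row 3 [0011]: F1=1 F2=0 -> F1&~F2 -> 1
  row 4 [0100]: F1=1 F2=1 -> F1&~F2 -> 0
  row 5 [0101]: F1=1 F2=1 -> F1&~F2 -> 0
  row 6 [0110]: F1=1 F2=1 -> F1&~F2 -> 0
  row 7 [0111]: F1=1 F2=1 -> F1&~F2 -> 0
  row 8 [1000]: F1=1 F2=0 -> F1&~F2 -> 1
  row 9 [1001]: F1=1 F2=0 -> F1&~F2 -> 1
  row 10 [1010]: F1=1 F2=0 -> F1&~F2 -> 1
  row 11 [1011]: F1=1 F2=0 -> F1&~F2 -> 1
  row 12 [1100]: F1=1 F2=0 -> F1&~F2 -> 1
  row 13 [1101]: F1=1 F2=0 -> F1&~F2 -> 1
  row 14 [1110]: F1=1 F2=0 -> F1&~F2 -> 1
  row 15 [1111]: F1=1 F2=0 -> F1&~F2 -> 1
Full result column, 4 rows per line (u,v fixed per line; w,z runs 00..11 left to right):
  rows 0-3 [u,v=00]: 1111  = hex F
  rows 4-7 [u,v=01]: 0000  = hex 0
  rows 8-11 [u,v=10]: 1111  = hex F
  rows 12-15 [u,v=11]: 1111  = hex F
Counterexample vector (row 0 .. row 15) = 1111000011111111
Output column grouped in 4s = 1111 0000 1111 1111 = 0xF0FF
Convert to decimal digit by digit (value = value*16 + digit):
  F -> 15
  15*16 + 0 = 240
  240*16 + 15 (F) = 3855
  3855*16 + 15 (F) = 61695
Decimal = 61695

61695


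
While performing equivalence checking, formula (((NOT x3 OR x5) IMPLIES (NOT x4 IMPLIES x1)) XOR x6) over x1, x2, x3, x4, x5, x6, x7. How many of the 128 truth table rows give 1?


Formula: (((NOT x3 OR x5) IMPLIES (NOT x4 IMPLIES x1)) XOR x6) over 7 vars (128 rows)
Evaluate each row (x1, x2, x3, x4, x5, x6, x7 as bits, MSB first):
  row 0 [0000000]: (((NOT 0 OR 0) IMPLIES (NOT 0 IMPLIES 0)) XOR 0) -> 0
  row 1 [0000001]: (((NOT 0 OR 0) IMPLIES (NOT 0 IMPLIES 0)) XOR 0) -> 0
  row 2 [0000010]: (((NOT 0 OR 0) IMPLIES (NOT 0 IMPLIES 0)) XOR 1) -> 1
  row 3 [0000011]: (((NOT 0 OR 0) IMPLIES (NOT 0 IMPLIES 0)) XOR 1) -> 1
  row 4 [0000100]: (((NOT 0 OR 1) IMPLIES (NOT 0 IMPLIES 0)) XOR 0) -> 0
  (every remaining row is evaluated the same way; all 128 results are listed next)
Full result column, 8 rows per line (x1,x2,x3,x4 fixed per line; x5,x6,x7 runs 000..111 left to right):
  rows 0-7 [x1,x2,x3,x4=0000]: 00110011  (ones: 4)
  rows 8-15 [x1,x2,x3,x4=0001]: 11001100  (ones: 4)
  rows 16-23 [x1,x2,x3,x4=0010]: 11000011  (ones: 4)
  rows 24-31 [x1,x2,x3,x4=0011]: 11001100  (ones: 4)
  rows 32-39 [x1,x2,x3,x4=0100]: 00110011  (ones: 4)
  rows 40-47 [x1,x2,x3,x4=0101]: 11001100  (ones: 4)
  rows 48-55 [x1,x2,x3,x4=0110]: 11000011  (ones: 4)
  rows 56-63 [x1,x2,x3,x4=0111]: 11001100  (ones: 4)
  rows 64-71 [x1,x2,x3,x4=1000]: 11001100  (ones: 4)
  rows 72-79 [x1,x2,x3,x4=1001]: 11001100  (ones: 4)
  rows 80-87 [x1,x2,x3,x4=1010]: 11001100  (ones: 4)
  rows 88-95 [x1,x2,x3,x4=1011]: 11001100  (ones: 4)
  rows 96-103 [x1,x2,x3,x4=1100]: 11001100  (ones: 4)
  rows 104-111 [x1,x2,x3,x4=1101]: 11001100  (ones: 4)
  rows 112-119 [x1,x2,x3,x4=1110]: 11001100  (ones: 4)
  rows 120-127 [x1,x2,x3,x4=1111]: 11001100  (ones: 4)
Count of 1-rows = 4+4+4+4+4+4+4+4+4+4+4+4+4+4+4+4 = 64

64


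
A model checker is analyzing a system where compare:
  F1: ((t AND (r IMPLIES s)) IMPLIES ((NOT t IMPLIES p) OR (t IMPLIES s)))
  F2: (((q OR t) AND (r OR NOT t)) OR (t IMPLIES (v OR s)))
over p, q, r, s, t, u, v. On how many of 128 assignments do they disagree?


F1 = ((t AND (r IMPLIES s)) IMPLIES ((NOT t IMPLIES p) OR (t IMPLIES s)))
F2 = (((q OR t) AND (r OR NOT t)) OR (t IMPLIES (v OR s)))
Evaluate both on each of 128 rows (bits = p,q,r,s,t,u,v):
  row 0 [0000000]: F1=1 F2=1 -> 0
  row 1 [0000001]: F1=1 F2=1 -> 0
  row 2 [0000010]: F1=1 F2=1 -> 0
  row 3 [0000011]: F1=1 F2=1 -> 0
  row 4 [0000100]: F1=1 F2=0 (differ) -> 1
  (every remaining row is evaluated the same way; all 128 results are listed next)
Full result column, 8 rows per line (p,q,r,s fixed per line; t,u,v runs 000..111 left to right):
  rows 0-7 [p,q,r,s=0000]: 00001010  (ones: 2)
  rows 8-15 [p,q,r,s=0001]: 00000000  (ones: 0)
  rows 16-23 [p,q,r,s=0010]: 00000000  (ones: 0)
  rows 24-31 [p,q,r,s=0011]: 00000000  (ones: 0)
  rows 32-39 [p,q,r,s=0100]: 00001010  (ones: 2)
  rows 40-47 [p,q,r,s=0101]: 00000000  (ones: 0)
  rows 48-55 [p,q,r,s=0110]: 00000000  (ones: 0)
  rows 56-63 [p,q,r,s=0111]: 00000000  (ones: 0)
  rows 64-71 [p,q,r,s=1000]: 00001010  (ones: 2)
  rows 72-79 [p,q,r,s=1001]: 00000000  (ones: 0)
  rows 80-87 [p,q,r,s=1010]: 00000000  (ones: 0)
  rows 88-95 [p,q,r,s=1011]: 00000000  (ones: 0)
  rows 96-103 [p,q,r,s=1100]: 00001010  (ones: 2)
  rows 104-111 [p,q,r,s=1101]: 00000000  (ones: 0)
  rows 112-119 [p,q,r,s=1110]: 00000000  (ones: 0)
  rows 120-127 [p,q,r,s=1111]: 00000000  (ones: 0)
Disagreements = 2+0+0+0+2+0+0+0+2+0+0+0+2+0+0+0 = 8

8


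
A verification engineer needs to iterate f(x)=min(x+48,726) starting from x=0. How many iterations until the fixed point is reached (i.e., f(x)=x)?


Step 1: x=0, cap=726, increment=48
Step 2: x grows by 48 each step until capped at 726; fixed point is x=726
Step 3: iterations = ceil(726/48) = 16

16


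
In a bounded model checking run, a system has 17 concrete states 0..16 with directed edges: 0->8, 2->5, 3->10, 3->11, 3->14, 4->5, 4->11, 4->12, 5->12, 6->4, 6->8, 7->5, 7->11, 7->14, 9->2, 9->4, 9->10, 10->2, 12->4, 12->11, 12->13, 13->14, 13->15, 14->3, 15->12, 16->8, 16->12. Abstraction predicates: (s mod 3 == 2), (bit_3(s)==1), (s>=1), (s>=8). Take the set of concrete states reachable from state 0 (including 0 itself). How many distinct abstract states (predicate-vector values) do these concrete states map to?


BFS from 0:
Concrete reachable: {0, 8}
Abstract via predicates (s mod 3 == 2), (bit_3(s)==1), (s>=1), (s>=8):
  (0,0,0,0) <- {0}
  (1,1,1,1) <- {8}
Distinct abstract states = 2

2


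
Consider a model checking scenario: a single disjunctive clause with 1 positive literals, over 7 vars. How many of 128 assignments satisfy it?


Step 1: Total=2^7=128
Step 2: Unsat when all 1 false: 2^6=64
Step 3: Sat=128-64=64

64


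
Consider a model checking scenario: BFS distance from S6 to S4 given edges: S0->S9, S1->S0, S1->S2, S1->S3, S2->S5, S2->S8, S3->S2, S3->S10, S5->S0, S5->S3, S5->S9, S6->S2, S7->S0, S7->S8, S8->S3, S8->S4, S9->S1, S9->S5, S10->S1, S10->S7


BFS layer-by-layer from S6:
  dist 0: {S6}
  dist 1: {S2}
  dist 2: {S5, S8}
  dist 3: {S0, S3, S4, S9}
  -> S4 reached at distance 3
Shortest path length = 3

3


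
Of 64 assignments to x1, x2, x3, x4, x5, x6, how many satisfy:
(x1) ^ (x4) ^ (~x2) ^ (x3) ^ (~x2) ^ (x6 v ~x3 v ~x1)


CNF with 6 clauses over 6 vars (64 assignments).
An assignment satisfies CNF iff every clause has >=1 true literal.
Check each row (bits = x1,x2,x3,x4,x5,x6; clause T/F shown):
  row 0 [000000]: clauses=FFTFTT -> 0
  row 1 [000001]: clauses=FFTFTT -> 0
  row 2 [000010]: clauses=FFTFTT -> 0
  row 3 [000011]: clauses=FFTFTT -> 0
  row 4 [000100]: clauses=FTTFTT -> 0
  (every remaining row is evaluated the same way; all 64 results are listed next)
Full result column, 8 rows per line (x1,x2,x3 fixed per line; x4,x5,x6 runs 000..111 left to right):
  rows 0-7 [x1,x2,x3=000]: 00000000  (ones: 0)
  rows 8-15 [x1,x2,x3=001]: 00000000  (ones: 0)
  rows 16-23 [x1,x2,x3=010]: 00000000  (ones: 0)
  rows 24-31 [x1,x2,x3=011]: 00000000  (ones: 0)
  rows 32-39 [x1,x2,x3=100]: 00000000  (ones: 0)
  rows 40-47 [x1,x2,x3=101]: 00000101  (ones: 2)
  rows 48-55 [x1,x2,x3=110]: 00000000  (ones: 0)
  rows 56-63 [x1,x2,x3=111]: 00000000  (ones: 0)
Satisfying assignments = 0+0+0+0+0+2+0+0 = 2

2


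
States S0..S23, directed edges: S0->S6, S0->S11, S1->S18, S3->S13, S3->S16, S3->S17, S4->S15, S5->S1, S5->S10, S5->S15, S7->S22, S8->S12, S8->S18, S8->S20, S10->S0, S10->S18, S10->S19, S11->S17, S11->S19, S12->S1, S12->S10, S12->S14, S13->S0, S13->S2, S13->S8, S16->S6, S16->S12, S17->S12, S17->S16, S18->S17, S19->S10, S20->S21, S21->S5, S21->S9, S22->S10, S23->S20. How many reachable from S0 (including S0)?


BFS from S0:
  layer 0: {S0}
  layer 1: {S6, S11}
  layer 2: {S17, S19}
  layer 3: {S10, S12, S16}
  layer 4: {S1, S14, S18}
Reachable set: {S0, S1, S6, S10, S11, S12, S14, S16, S17, S18, S19}
Count = 11

11


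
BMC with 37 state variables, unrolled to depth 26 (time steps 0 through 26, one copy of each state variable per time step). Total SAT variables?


BMC unrolls to depth k, creating one copy of each state var for steps 0..k.
Step count = 26 + 1 = 27 (steps 0 through 26)
Vars per step = 37
Total = 37 * 27 = 999

999


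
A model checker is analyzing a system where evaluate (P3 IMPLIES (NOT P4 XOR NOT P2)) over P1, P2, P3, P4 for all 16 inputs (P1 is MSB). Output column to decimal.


Formula: (P3 IMPLIES (NOT P4 XOR NOT P2)) over P1, P2, P3, P4 (16 rows)
Evaluate each row (bits = P1,P2,P3,P4, MSB first):
  row 0 [0000]: (0 IMPLIES (NOT 0 XOR NOT 0)) -> 1
  row 1 [0001]: (0 IMPLIES (NOT 1 XOR NOT 0)) -> 1
  row 2 [0010]: (1 IMPLIES (NOT 0 XOR NOT 0)) -> 0
  row 3 [0011]: (1 IMPLIES (NOT 1 XOR NOT 0)) -> 1
  row 4 [0100]: (0 IMPLIES (NOT 0 XOR NOT 1)) -> 1
  row 5 [0101]: (0 IMPLIES (NOT 1 XOR NOT 1)) -> 1
  row 6 [0110]: (1 IMPLIES (NOT 0 XOR NOT 1)) -> 1
  row 7 [0111]: (1 IMPLIES (NOT 1 XOR NOT 1)) -> 0
  row 8 [1000]: (0 IMPLIES (NOT 0 XOR NOT 0)) -> 1
  row 9 [1001]: (0 IMPLIES (NOT 1 XOR NOT 0)) -> 1
  row 10 [1010]: (1 IMPLIES (NOT 0 XOR NOT 0)) -> 0
  row 11 [1011]: (1 IMPLIES (NOT 1 XOR NOT 0)) -> 1
  row 12 [1100]: (0 IMPLIES (NOT 0 XOR NOT 1)) -> 1
  row 13 [1101]: (0 IMPLIES (NOT 1 XOR NOT 1)) -> 1
  row 14 [1110]: (1 IMPLIES (NOT 0 XOR NOT 1)) -> 1
  row 15 [1111]: (1 IMPLIES (NOT 1 XOR NOT 1)) -> 0
Full result column, 4 rows per line (P1,P2 fixed per line; P3,P4 runs 00..11 left to right):
  rows 0-3 [P1,P2=00]: 1101  = hex D
  rows 4-7 [P1,P2=01]: 1110  = hex E
  rows 8-11 [P1,P2=10]: 1101  = hex D
  rows 12-15 [P1,P2=11]: 1110  = hex E
Output column (row 0 .. row 15) = 1101111011011110
Output column grouped in 4s = 1101 1110 1101 1110 = 0xDEDE
Convert to decimal digit by digit (value = value*16 + digit):
  D -> 13
  13*16 + 14 (E) = 222
  222*16 + 13 (D) = 3565
  3565*16 + 14 (E) = 57054
Decimal = 57054

57054


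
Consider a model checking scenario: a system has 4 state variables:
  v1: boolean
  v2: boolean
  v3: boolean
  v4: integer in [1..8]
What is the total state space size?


State space = product of domain sizes of all variables.
Domain sizes:
  v1 (boolean): 2
  v2 (boolean): 2
  v3 (boolean): 2
  v4 (integer in [1..8]): 8
Product = 2 * 2 * 2 * 8 = 64

64


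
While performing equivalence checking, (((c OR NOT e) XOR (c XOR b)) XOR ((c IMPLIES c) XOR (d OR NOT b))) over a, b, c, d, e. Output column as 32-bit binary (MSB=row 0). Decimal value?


Formula: (((c OR NOT e) XOR (c XOR b)) XOR ((c IMPLIES c) XOR (d OR NOT b))) over a, b, c, d, e (32 rows)
Evaluate each row (bits = a,b,c,d,e, MSB first):
  row 0 [00000]: (((0 OR NOT 0) XOR (0 XOR 0)) XOR ((0 IMPLIES 0) XOR (0 OR NOT 0))) -> 1
  row 1 [00001]: (((0 OR NOT 1) XOR (0 XOR 0)) XOR ((0 IMPLIES 0) XOR (0 OR NOT 0))) -> 0
  row 2 [00010]: (((0 OR NOT 0) XOR (0 XOR 0)) XOR ((0 IMPLIES 0) XOR (1 OR NOT 0))) -> 1
  row 3 [00011]: (((0 OR NOT 1) XOR (0 XOR 0)) XOR ((0 IMPLIES 0) XOR (1 OR NOT 0))) -> 0
  row 4 [00100]: (((1 OR NOT 0) XOR (1 XOR 0)) XOR ((1 IMPLIES 1) XOR (0 OR NOT 0))) -> 0
  row 5 [00101]: (((1 OR NOT 1) XOR (1 XOR 0)) XOR ((1 IMPLIES 1) XOR (0 OR NOT 0))) -> 0
  row 6 [00110]: (((1 OR NOT 0) XOR (1 XOR 0)) XOR ((1 IMPLIES 1) XOR (1 OR NOT 0))) -> 0
  row 7 [00111]: (((1 OR NOT 1) XOR (1 XOR 0)) XOR ((1 IMPLIES 1) XOR (1 OR NOT 0))) -> 0
  row 8 [01000]: (((0 OR NOT 0) XOR (0 XOR 1)) XOR ((0 IMPLIES 0) XOR (0 OR NOT 1))) -> 1
  row 9 [01001]: (((0 OR NOT 1) XOR (0 XOR 1)) XOR ((0 IMPLIES 0) XOR (0 OR NOT 1))) -> 0
  row 10 [01010]: (((0 OR NOT 0) XOR (0 XOR 1)) XOR ((0 IMPLIES 0) XOR (1 OR NOT 1))) -> 0
  row 11 [01011]: (((0 OR NOT 1) XOR (0 XOR 1)) XOR ((0 IMPLIES 0) XOR (1 OR NOT 1))) -> 1
  row 12 [01100]: (((1 OR NOT 0) XOR (1 XOR 1)) XOR ((1 IMPLIES 1) XOR (0 OR NOT 1))) -> 0
  row 13 [01101]: (((1 OR NOT 1) XOR (1 XOR 1)) XOR ((1 IMPLIES 1) XOR (0 OR NOT 1))) -> 0
  row 14 [01110]: (((1 OR NOT 0) XOR (1 XOR 1)) XOR ((1 IMPLIES 1) XOR (1 OR NOT 1))) -> 1
  row 15 [01111]: (((1 OR NOT 1) XOR (1 XOR 1)) XOR ((1 IMPLIES 1) XOR (1 OR NOT 1))) -> 1
  row 16 [10000]: (((0 OR NOT 0) XOR (0 XOR 0)) XOR ((0 IMPLIES 0) XOR (0 OR NOT 0))) -> 1
  row 17 [10001]: (((0 OR NOT 1) XOR (0 XOR 0)) XOR ((0 IMPLIES 0) XOR (0 OR NOT 0))) -> 0
  row 18 [10010]: (((0 OR NOT 0) XOR (0 XOR 0)) XOR ((0 IMPLIES 0) XOR (1 OR NOT 0))) -> 1
  row 19 [10011]: (((0 OR NOT 1) XOR (0 XOR 0)) XOR ((0 IMPLIES 0) XOR (1 OR NOT 0))) -> 0
  row 20 [10100]: (((1 OR NOT 0) XOR (1 XOR 0)) XOR ((1 IMPLIES 1) XOR (0 OR NOT 0))) -> 0
  row 21 [10101]: (((1 OR NOT 1) XOR (1 XOR 0)) XOR ((1 IMPLIES 1) XOR (0 OR NOT 0))) -> 0
  row 22 [10110]: (((1 OR NOT 0) XOR (1 XOR 0)) XOR ((1 IMPLIES 1) XOR (1 OR NOT 0))) -> 0
  row 23 [10111]: (((1 OR NOT 1) XOR (1 XOR 0)) XOR ((1 IMPLIES 1) XOR (1 OR NOT 0))) -> 0
  row 24 [11000]: (((0 OR NOT 0) XOR (0 XOR 1)) XOR ((0 IMPLIES 0) XOR (0 OR NOT 1))) -> 1
  row 25 [11001]: (((0 OR NOT 1) XOR (0 XOR 1)) XOR ((0 IMPLIES 0) XOR (0 OR NOT 1))) -> 0
  row 26 [11010]: (((0 OR NOT 0) XOR (0 XOR 1)) XOR ((0 IMPLIES 0) XOR (1 OR NOT 1))) -> 0
  row 27 [11011]: (((0 OR NOT 1) XOR (0 XOR 1)) XOR ((0 IMPLIES 0) XOR (1 OR NOT 1))) -> 1
  row 28 [11100]: (((1 OR NOT 0) XOR (1 XOR 1)) XOR ((1 IMPLIES 1) XOR (0 OR NOT 1))) -> 0
  row 29 [11101]: (((1 OR NOT 1) XOR (1 XOR 1)) XOR ((1 IMPLIES 1) XOR (0 OR NOT 1))) -> 0
  row 30 [11110]: (((1 OR NOT 0) XOR (1 XOR 1)) XOR ((1 IMPLIES 1) XOR (1 OR NOT 1))) -> 1
  row 31 [11111]: (((1 OR NOT 1) XOR (1 XOR 1)) XOR ((1 IMPLIES 1) XOR (1 OR NOT 1))) -> 1
Full result column, 4 rows per line (a,b,c fixed per line; d,e runs 00..11 left to right):
  rows 0-3 [a,b,c=000]: 1010  = hex A
  rows 4-7 [a,b,c=001]: 0000  = hex 0
  rows 8-11 [a,b,c=010]: 1001  = hex 9
  rows 12-15 [a,b,c=011]: 0011  = hex 3
  rows 16-19 [a,b,c=100]: 1010  = hex A
  rows 20-23 [a,b,c=101]: 0000  = hex 0
  rows 24-27 [a,b,c=110]: 1001  = hex 9
  rows 28-31 [a,b,c=111]: 0011  = hex 3
Output column (row 0 .. row 31) = 10100000100100111010000010010011
Output column grouped in 4s = 1010 0000 1001 0011 1010 0000 1001 0011 = 0xA093A093
Convert to decimal digit by digit (value = value*16 + digit):
  A -> 10
  10*16 + 0 = 160
  160*16 + 9 = 2569
  2569*16 + 3 = 41107
  41107*16 + 10 (A) = 657722
  657722*16 + 0 = 10523552
  10523552*16 + 9 = 168376841
  168376841*16 + 3 = 2694029459
Decimal = 2694029459

2694029459
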